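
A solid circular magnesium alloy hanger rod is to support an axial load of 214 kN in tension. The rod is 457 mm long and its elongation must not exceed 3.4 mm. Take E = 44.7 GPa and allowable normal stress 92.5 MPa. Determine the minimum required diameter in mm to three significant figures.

Required area A ≥ P/σ_allow = 214000/92.5 = 2314 mm².
For a solid circular section, d ≥ √(4A/π) = 54.27 mm.
Elongation limit: A ≥ PL/(Eδ_allow) = 214000·457/(44700·3.4) = 643.5 mm² ⇒ d ≥ 28.62 mm.
The stress limit governs.

54.3 mm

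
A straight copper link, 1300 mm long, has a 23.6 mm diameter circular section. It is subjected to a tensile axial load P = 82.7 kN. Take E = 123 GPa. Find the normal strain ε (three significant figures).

0.00154

A = 437.4 mm².
σ = N/A = 189.1 MPa; ε = σ/E = 189.1/123000 = 1.537e-03.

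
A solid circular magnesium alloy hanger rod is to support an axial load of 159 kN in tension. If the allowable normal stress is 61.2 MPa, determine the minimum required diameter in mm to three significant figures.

Required area A ≥ P/σ_allow = 159000/61.2 = 2598 mm².
For a solid circular section, d ≥ √(4A/π) = 57.51 mm.

57.5 mm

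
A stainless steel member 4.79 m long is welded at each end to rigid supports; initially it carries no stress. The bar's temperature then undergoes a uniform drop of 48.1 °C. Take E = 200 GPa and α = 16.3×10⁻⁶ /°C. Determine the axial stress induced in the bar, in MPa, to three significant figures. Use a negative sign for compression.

157 MPa

Free thermal expansion αLΔT = 16.3e-6 · 4790 · -48.1 = -3.756 mm.
The walls impose strain ε = −(-3.756)/4790 = 7.8403e-04; σ = Eε = 200000 · 7.8403e-04 = 156.8 MPa.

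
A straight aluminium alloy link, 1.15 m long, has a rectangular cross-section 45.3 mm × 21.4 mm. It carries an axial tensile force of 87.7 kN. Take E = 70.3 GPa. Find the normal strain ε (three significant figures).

0.00129

A = 969.4 mm².
σ = N/A = 90.47 MPa; ε = σ/E = 90.47/70300 = 1.287e-03.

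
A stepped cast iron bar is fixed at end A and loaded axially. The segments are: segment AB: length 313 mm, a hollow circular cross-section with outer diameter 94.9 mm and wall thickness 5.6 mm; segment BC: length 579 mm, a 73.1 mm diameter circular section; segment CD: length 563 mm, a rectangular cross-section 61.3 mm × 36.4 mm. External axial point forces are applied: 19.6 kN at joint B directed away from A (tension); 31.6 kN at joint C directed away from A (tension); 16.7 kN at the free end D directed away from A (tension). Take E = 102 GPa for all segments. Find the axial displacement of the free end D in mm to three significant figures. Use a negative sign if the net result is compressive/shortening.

Internal axial forces (sectioning from the free end, tension +): N_CD = 16.7 kN, N_BC = 48.3 kN, N_AB = 67.9 kN.
A_AB = 1571 mm².
A_BC = 4197 mm².
A_CD = 2231 mm².
δ_AB = 67900·313/(1571·102000) = 0.1326 mm
δ_BC = 48300·579/(4197·102000) = 0.06533 mm
δ_CD = 16700·563/(2231·102000) = 0.04131 mm
δ = Σδ_i = 0.2393 mm.

0.239 mm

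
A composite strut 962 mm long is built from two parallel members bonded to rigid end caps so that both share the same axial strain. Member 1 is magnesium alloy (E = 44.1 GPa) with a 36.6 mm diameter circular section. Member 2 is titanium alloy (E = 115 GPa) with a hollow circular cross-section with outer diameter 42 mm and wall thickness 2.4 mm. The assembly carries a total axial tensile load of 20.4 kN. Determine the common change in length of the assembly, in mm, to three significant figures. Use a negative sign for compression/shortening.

0.243 mm

A_1 = 1052 mm².
A_2 = 298.6 mm².
Equal strain + equilibrium ⇒ each member carries load in proportion to AE: A₁E₁ = 46400000 N, A₂E₂ = 34340000 N, ΣAE = 80730000 N.
δ = PL/ΣAE = 20400·962/80730000 = 0.2431 mm.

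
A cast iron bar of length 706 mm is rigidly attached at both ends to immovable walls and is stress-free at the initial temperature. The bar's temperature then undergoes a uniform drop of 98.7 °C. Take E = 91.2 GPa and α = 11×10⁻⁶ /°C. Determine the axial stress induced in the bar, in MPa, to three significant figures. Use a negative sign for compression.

Free thermal expansion αLΔT = 11e-6 · 706 · -98.7 = -0.7665 mm.
The walls impose strain ε = −(-0.7665)/706 = 1.0857e-03; σ = Eε = 91200 · 1.0857e-03 = 99.02 MPa.

99.0 MPa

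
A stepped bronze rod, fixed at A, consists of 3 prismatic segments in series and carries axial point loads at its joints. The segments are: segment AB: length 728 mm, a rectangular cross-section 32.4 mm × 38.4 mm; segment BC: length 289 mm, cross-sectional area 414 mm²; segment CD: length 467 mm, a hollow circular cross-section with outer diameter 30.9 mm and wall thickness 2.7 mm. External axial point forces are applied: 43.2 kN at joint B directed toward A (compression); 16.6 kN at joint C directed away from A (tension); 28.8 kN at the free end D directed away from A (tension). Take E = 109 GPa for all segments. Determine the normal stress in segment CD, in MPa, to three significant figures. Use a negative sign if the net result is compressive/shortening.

120 MPa

Internal axial forces (sectioning from the free end, tension +): N_CD = 28.8 kN, N_BC = 45.4 kN, N_AB = 2.2 kN.
A_CD = 239.2 mm².
σ_CD = N_CD/A_CD = 28800/239.2 = 120.4 MPa.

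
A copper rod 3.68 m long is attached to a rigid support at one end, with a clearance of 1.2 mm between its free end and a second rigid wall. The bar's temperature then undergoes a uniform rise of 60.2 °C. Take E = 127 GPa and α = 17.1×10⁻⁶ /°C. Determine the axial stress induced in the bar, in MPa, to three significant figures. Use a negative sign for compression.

-89.3 MPa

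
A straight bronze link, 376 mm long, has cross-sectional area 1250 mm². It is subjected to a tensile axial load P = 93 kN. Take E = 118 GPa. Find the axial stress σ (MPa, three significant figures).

σ = N/A = 93000/1250 = 74.4 MPa.

74.4 MPa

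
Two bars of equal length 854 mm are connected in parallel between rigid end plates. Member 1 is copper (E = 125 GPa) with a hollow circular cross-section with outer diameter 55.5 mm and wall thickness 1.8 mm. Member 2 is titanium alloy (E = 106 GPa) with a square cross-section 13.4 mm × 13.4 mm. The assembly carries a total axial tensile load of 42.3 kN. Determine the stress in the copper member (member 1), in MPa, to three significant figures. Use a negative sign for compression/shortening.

A_1 = 303.7 mm².
A_2 = 179.6 mm².
Equal strain + equilibrium ⇒ each member carries load in proportion to AE: A₁E₁ = 37960000 N, A₂E₂ = 19030000 N, ΣAE = 56990000 N.
σ₁ = P·E₁/ΣAE = 42300·125000/56990000 = 92.78 MPa.

92.8 MPa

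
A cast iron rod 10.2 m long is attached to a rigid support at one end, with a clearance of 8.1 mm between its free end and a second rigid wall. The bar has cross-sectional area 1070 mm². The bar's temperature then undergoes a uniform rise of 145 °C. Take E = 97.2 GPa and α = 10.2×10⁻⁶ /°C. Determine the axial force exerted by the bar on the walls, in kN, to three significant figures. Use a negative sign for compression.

Free thermal expansion αLΔT = 10.2e-6 · 10200 · 145 = 15.09 mm.
The walls engage after the gap closes; constrained expansion = 15.09 − 8.1 = 6.986 mm.
The walls impose strain ε = −(6.986)/10200 = -6.8488e-04; σ = Eε = 97200 · -6.8488e-04 = -66.57 MPa.
Wall reaction R = σ·A = -66.57·1070 = -71230 N = -71.23 kN.

-71.2 kN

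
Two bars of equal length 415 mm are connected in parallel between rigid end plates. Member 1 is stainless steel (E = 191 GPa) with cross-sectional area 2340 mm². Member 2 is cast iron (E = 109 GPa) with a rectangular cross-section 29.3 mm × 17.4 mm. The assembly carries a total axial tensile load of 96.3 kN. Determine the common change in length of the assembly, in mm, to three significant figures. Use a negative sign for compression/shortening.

0.0795 mm

A_2 = 509.8 mm².
Equal strain + equilibrium ⇒ each member carries load in proportion to AE: A₁E₁ = 446900000 N, A₂E₂ = 55570000 N, ΣAE = 502500000 N.
δ = PL/ΣAE = 96300·415/502500000 = 0.07953 mm.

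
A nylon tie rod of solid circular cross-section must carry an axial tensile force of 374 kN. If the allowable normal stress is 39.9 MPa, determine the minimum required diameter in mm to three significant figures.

Required area A ≥ P/σ_allow = 374000/39.9 = 9373 mm².
For a solid circular section, d ≥ √(4A/π) = 109.2 mm.

109 mm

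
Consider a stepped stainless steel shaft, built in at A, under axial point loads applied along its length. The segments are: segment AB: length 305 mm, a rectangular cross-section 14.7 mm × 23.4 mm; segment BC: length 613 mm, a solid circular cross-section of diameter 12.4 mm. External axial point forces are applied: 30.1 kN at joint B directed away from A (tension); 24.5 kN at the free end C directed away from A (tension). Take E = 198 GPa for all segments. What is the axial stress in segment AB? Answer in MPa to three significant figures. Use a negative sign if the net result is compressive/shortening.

Internal axial forces (sectioning from the free end, tension +): N_BC = 24.5 kN, N_AB = 54.6 kN.
A_AB = 344 mm².
σ_AB = N_AB/A_AB = 54600/344 = 158.7 MPa.

159 MPa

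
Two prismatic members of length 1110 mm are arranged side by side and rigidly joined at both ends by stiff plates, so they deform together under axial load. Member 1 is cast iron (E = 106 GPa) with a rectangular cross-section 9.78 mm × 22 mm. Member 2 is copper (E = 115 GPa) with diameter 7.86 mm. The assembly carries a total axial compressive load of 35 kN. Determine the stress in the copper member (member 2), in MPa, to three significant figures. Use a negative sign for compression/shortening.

A_1 = 215.2 mm².
A_2 = 48.52 mm².
Equal strain + equilibrium ⇒ each member carries load in proportion to AE: A₁E₁ = 22810000 N, A₂E₂ = 5580000 N, ΣAE = 28390000 N.
σ₂ = P·E₂/ΣAE = -35000·115000/28390000 = -141.8 MPa.

-142 MPa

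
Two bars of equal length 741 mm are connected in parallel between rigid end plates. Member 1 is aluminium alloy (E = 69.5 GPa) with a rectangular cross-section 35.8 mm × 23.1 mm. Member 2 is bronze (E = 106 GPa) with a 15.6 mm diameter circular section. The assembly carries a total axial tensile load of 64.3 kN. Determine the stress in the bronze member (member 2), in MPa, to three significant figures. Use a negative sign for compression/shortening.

A_1 = 827 mm².
A_2 = 191.1 mm².
Equal strain + equilibrium ⇒ each member carries load in proportion to AE: A₁E₁ = 57480000 N, A₂E₂ = 20260000 N, ΣAE = 77740000 N.
σ₂ = P·E₂/ΣAE = 64300·106000/77740000 = 87.68 MPa.

87.7 MPa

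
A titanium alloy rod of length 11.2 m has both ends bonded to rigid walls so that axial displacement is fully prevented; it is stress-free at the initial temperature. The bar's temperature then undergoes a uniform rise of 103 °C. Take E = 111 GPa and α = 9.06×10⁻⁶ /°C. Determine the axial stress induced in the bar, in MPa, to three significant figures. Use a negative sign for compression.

Free thermal expansion αLΔT = 9.06e-6 · 11200 · 103 = 10.45 mm.
The walls impose strain ε = −(10.45)/11200 = -9.3318e-04; σ = Eε = 111000 · -9.3318e-04 = -103.6 MPa.

-104 MPa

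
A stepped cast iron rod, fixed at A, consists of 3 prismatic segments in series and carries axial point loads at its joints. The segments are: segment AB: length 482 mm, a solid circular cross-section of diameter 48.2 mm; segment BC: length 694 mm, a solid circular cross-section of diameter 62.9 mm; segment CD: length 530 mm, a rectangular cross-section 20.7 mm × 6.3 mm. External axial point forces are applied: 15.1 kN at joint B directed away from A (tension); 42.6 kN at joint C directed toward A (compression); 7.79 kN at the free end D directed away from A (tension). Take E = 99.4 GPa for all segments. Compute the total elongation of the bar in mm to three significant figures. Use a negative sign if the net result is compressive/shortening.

0.188 mm

Internal axial forces (sectioning from the free end, tension +): N_CD = 7.79 kN, N_BC = -34.81 kN, N_AB = -19.71 kN.
A_AB = 1825 mm².
A_BC = 3107 mm².
A_CD = 130.4 mm².
δ_AB = -19710·482/(1825·99400) = -0.05238 mm
δ_BC = -34810·694/(3107·99400) = -0.07821 mm
δ_CD = 7790·530/(130.4·99400) = 0.3185 mm
δ = Σδ_i = 0.1879 mm.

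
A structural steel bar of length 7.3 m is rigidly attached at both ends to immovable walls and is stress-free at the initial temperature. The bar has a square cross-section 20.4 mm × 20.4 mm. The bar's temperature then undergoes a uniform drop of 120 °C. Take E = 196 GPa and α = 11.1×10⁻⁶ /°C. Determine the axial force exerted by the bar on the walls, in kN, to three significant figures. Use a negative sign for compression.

Free thermal expansion αLΔT = 11.1e-6 · 7300 · -120 = -9.724 mm.
The walls impose strain ε = −(-9.724)/7300 = 1.3320e-03; σ = Eε = 196000 · 1.3320e-03 = 261.1 MPa.
Wall reaction R = σ·A = 261.1·416.2 = 108600 N = 108.6 kN.

109 kN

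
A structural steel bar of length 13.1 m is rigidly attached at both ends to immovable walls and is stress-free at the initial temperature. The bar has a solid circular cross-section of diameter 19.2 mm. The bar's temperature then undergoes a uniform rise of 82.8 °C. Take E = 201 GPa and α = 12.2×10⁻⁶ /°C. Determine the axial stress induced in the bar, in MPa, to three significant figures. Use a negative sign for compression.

-203 MPa

Free thermal expansion αLΔT = 12.2e-6 · 13100 · 82.8 = 13.23 mm.
The walls impose strain ε = −(13.23)/13100 = -1.0102e-03; σ = Eε = 201000 · -1.0102e-03 = -203 MPa.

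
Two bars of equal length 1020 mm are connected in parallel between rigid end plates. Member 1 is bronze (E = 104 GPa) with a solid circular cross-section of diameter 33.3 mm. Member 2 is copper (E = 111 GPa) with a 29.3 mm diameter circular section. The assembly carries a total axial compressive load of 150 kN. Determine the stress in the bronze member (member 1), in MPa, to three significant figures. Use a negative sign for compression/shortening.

A_1 = 870.9 mm².
A_2 = 674.3 mm².
Equal strain + equilibrium ⇒ each member carries load in proportion to AE: A₁E₁ = 90580000 N, A₂E₂ = 74840000 N, ΣAE = 165400000 N.
σ₁ = P·E₁/ΣAE = -150000·104000/165400000 = -94.31 MPa.

-94.3 MPa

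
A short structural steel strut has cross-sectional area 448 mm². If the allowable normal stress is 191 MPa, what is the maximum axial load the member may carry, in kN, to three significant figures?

85.6 kN

P_max = σ_allow · A = 191 · 448 = 85570 N = 85.57 kN.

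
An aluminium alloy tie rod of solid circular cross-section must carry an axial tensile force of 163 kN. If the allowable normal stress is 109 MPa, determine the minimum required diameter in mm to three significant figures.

43.6 mm

Required area A ≥ P/σ_allow = 163000/109 = 1495 mm².
For a solid circular section, d ≥ √(4A/π) = 43.64 mm.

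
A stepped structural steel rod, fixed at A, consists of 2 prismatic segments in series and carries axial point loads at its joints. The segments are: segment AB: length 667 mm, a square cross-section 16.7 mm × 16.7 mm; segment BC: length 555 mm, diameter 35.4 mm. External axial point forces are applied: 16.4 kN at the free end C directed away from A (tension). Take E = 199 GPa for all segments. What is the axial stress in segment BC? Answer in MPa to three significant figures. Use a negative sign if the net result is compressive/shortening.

Internal axial forces (sectioning from the free end, tension +): N_BC = 16.4 kN, N_AB = 16.4 kN.
A_BC = 984.2 mm².
σ_BC = N_BC/A_BC = 16400/984.2 = 16.66 MPa.

16.7 MPa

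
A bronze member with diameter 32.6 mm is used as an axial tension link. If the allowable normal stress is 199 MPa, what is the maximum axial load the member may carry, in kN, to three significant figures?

166 kN

A = 834.7 mm².
P_max = σ_allow · A = 199 · 834.7 = 166100 N = 166.1 kN.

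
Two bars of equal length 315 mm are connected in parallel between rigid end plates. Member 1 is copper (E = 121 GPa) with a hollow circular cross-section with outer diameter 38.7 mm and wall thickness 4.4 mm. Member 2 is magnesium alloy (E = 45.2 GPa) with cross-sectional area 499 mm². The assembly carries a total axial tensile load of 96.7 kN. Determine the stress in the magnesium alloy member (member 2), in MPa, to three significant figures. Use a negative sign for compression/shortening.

54.7 MPa

A_1 = 474.1 mm².
Equal strain + equilibrium ⇒ each member carries load in proportion to AE: A₁E₁ = 57370000 N, A₂E₂ = 22550000 N, ΣAE = 79920000 N.
σ₂ = P·E₂/ΣAE = 96700·45200/79920000 = 54.69 MPa.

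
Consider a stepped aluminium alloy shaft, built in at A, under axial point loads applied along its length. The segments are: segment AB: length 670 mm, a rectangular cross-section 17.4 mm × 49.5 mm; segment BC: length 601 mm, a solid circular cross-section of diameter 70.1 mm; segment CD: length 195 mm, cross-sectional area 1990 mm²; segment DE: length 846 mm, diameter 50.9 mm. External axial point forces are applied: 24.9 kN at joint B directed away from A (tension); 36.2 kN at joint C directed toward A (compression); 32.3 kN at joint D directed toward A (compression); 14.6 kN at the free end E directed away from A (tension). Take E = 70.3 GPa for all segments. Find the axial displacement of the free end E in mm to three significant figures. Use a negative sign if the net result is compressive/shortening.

Internal axial forces (sectioning from the free end, tension +): N_DE = 14.6 kN, N_CD = -17.7 kN, N_BC = -53.9 kN, N_AB = -29 kN.
A_AB = 861.3 mm².
A_BC = 3859 mm².
A_DE = 2035 mm².
δ_AB = -29000·670/(861.3·70300) = -0.3209 mm
δ_BC = -53900·601/(3859·70300) = -0.1194 mm
δ_CD = -17700·195/(1990·70300) = -0.02467 mm
δ_DE = 14600·846/(2035·70300) = 0.08635 mm
δ = Σδ_i = -0.3786 mm.

-0.379 mm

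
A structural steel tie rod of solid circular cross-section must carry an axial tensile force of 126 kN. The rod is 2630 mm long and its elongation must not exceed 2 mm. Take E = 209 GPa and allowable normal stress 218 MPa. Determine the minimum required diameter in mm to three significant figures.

31.8 mm

Required area A ≥ P/σ_allow = 126000/218 = 578 mm².
For a solid circular section, d ≥ √(4A/π) = 27.13 mm.
Elongation limit: A ≥ PL/(Eδ_allow) = 126000·2630/(209000·2) = 792.8 mm² ⇒ d ≥ 31.77 mm.
The elongation limit governs.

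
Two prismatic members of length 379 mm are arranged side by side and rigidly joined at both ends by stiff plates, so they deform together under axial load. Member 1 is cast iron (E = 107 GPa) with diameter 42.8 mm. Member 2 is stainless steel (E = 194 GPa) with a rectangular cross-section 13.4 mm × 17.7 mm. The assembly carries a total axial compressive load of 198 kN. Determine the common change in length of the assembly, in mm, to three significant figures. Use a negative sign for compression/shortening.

-0.375 mm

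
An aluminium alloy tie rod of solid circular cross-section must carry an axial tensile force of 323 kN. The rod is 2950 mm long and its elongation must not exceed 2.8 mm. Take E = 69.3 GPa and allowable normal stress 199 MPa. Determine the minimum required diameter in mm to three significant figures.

79.1 mm

Required area A ≥ P/σ_allow = 323000/199 = 1623 mm².
For a solid circular section, d ≥ √(4A/π) = 45.46 mm.
Elongation limit: A ≥ PL/(Eδ_allow) = 323000·2950/(69300·2.8) = 4911 mm² ⇒ d ≥ 79.07 mm.
The elongation limit governs.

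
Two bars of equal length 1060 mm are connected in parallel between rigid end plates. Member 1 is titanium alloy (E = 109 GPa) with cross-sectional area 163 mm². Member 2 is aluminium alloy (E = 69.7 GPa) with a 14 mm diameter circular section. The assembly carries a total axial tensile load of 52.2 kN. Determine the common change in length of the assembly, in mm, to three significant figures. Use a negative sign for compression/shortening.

1.94 mm

A_2 = 153.9 mm².
Equal strain + equilibrium ⇒ each member carries load in proportion to AE: A₁E₁ = 17770000 N, A₂E₂ = 10730000 N, ΣAE = 28500000 N.
δ = PL/ΣAE = 52200·1060/28500000 = 1.942 mm.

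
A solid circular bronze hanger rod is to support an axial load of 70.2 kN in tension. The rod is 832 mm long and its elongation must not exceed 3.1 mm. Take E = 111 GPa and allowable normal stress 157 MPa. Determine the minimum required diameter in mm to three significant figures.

23.9 mm

Required area A ≥ P/σ_allow = 70200/157 = 447.1 mm².
For a solid circular section, d ≥ √(4A/π) = 23.86 mm.
Elongation limit: A ≥ PL/(Eδ_allow) = 70200·832/(111000·3.1) = 169.7 mm² ⇒ d ≥ 14.7 mm.
The stress limit governs.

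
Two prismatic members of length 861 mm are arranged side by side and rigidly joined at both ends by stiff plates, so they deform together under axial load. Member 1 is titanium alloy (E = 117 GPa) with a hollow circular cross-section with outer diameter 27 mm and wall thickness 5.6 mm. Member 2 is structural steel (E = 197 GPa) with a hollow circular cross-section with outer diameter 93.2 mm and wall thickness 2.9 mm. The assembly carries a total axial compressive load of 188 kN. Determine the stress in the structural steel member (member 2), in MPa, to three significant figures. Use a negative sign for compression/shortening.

A_1 = 376.5 mm².
A_2 = 822.7 mm².
Equal strain + equilibrium ⇒ each member carries load in proportion to AE: A₁E₁ = 44050000 N, A₂E₂ = 162100000 N, ΣAE = 206100000 N.
σ₂ = P·E₂/ΣAE = -188000·197000/206100000 = -179.7 MPa.

-180 MPa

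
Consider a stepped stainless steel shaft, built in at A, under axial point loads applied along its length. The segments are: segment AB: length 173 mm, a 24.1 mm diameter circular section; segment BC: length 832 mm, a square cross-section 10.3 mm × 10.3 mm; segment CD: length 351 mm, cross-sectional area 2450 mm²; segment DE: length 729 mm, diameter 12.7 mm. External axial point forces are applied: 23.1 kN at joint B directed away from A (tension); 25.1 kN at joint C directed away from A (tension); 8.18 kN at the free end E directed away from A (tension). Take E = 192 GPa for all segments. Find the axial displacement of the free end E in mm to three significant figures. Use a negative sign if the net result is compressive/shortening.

Internal axial forces (sectioning from the free end, tension +): N_DE = 8.18 kN, N_CD = 8.18 kN, N_BC = 33.28 kN, N_AB = 56.38 kN.
A_AB = 456.2 mm².
A_BC = 106.1 mm².
A_DE = 126.7 mm².
δ_AB = 56380·173/(456.2·192000) = 0.1114 mm
δ_BC = 33280·832/(106.1·192000) = 1.359 mm
δ_CD = 8180·351/(2450·192000) = 0.006104 mm
δ_DE = 8180·729/(126.7·192000) = 0.2452 mm
δ = Σδ_i = 1.722 mm.

1.72 mm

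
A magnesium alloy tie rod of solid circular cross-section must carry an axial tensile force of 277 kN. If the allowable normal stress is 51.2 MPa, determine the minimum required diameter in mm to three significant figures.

Required area A ≥ P/σ_allow = 277000/51.2 = 5410 mm².
For a solid circular section, d ≥ √(4A/π) = 83 mm.

83.0 mm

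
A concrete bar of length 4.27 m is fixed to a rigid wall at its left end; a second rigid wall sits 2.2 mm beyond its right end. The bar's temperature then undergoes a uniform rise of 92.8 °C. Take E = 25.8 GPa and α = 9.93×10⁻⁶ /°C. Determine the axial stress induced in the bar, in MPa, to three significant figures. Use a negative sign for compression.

Free thermal expansion αLΔT = 9.93e-6 · 4270 · 92.8 = 3.935 mm.
The walls engage after the gap closes; constrained expansion = 3.935 − 2.2 = 1.735 mm.
The walls impose strain ε = −(1.735)/4270 = -4.0628e-04; σ = Eε = 25800 · -4.0628e-04 = -10.48 MPa.

-10.5 MPa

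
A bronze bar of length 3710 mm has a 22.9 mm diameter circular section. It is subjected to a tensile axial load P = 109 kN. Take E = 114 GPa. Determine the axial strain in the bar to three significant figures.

A = 411.9 mm².
σ = N/A = 264.6 MPa; ε = σ/E = 264.6/114000 = 2.321e-03.

0.00232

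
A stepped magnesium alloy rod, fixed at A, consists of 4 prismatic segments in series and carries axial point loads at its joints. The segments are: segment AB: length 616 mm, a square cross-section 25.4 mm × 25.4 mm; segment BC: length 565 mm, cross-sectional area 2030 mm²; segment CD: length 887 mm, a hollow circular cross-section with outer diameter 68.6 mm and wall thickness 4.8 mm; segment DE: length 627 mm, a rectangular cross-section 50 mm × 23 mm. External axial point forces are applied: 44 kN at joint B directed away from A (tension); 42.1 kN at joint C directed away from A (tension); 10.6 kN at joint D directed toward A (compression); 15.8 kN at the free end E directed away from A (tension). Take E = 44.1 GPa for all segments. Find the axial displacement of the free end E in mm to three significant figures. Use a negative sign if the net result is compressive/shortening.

Internal axial forces (sectioning from the free end, tension +): N_DE = 15.8 kN, N_CD = 5.2 kN, N_BC = 47.3 kN, N_AB = 91.3 kN.
A_AB = 645.2 mm².
A_CD = 962.1 mm².
A_DE = 1150 mm².
δ_AB = 91300·616/(645.2·44100) = 1.977 mm
δ_BC = 47300·565/(2030·44100) = 0.2985 mm
δ_CD = 5200·887/(962.1·44100) = 0.1087 mm
δ_DE = 15800·627/(1150·44100) = 0.1953 mm
δ = Σδ_i = 2.579 mm.

2.58 mm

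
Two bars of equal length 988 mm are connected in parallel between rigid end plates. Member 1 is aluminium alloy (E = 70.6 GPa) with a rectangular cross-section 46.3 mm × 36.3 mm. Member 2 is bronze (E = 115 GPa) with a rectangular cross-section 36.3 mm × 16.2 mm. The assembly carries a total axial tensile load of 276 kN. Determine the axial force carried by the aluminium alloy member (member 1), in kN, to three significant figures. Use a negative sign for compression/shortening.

176 kN

A_1 = 1681 mm².
A_2 = 588.1 mm².
Equal strain + equilibrium ⇒ each member carries load in proportion to AE: A₁E₁ = 118700000 N, A₂E₂ = 67630000 N, ΣAE = 186300000 N.
F₁ = P·A₁E₁/ΣAE = 276000·118700000/186300000 = 175800 N.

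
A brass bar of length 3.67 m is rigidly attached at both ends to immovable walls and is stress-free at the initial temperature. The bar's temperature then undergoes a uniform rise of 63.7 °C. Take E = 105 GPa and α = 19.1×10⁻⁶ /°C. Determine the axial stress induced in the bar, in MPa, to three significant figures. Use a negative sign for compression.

Free thermal expansion αLΔT = 19.1e-6 · 3670 · 63.7 = 4.465 mm.
The walls impose strain ε = −(4.465)/3670 = -1.2167e-03; σ = Eε = 105000 · -1.2167e-03 = -127.8 MPa.

-128 MPa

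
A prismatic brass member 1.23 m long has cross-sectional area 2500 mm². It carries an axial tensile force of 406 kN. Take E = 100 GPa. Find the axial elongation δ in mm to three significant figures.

δ_mech = NL/(AE) = 406000·1230/(2500·100000) = 1.998 mm.

2.00 mm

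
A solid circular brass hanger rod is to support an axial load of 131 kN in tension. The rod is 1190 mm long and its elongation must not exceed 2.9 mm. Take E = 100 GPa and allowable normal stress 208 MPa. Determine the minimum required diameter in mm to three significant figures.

Required area A ≥ P/σ_allow = 131000/208 = 629.8 mm².
For a solid circular section, d ≥ √(4A/π) = 28.32 mm.
Elongation limit: A ≥ PL/(Eδ_allow) = 131000·1190/(100000·2.9) = 537.6 mm² ⇒ d ≥ 26.16 mm.
The stress limit governs.

28.3 mm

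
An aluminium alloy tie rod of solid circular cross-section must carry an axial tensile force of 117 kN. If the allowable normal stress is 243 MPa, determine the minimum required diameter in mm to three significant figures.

24.8 mm

Required area A ≥ P/σ_allow = 117000/243 = 481.5 mm².
For a solid circular section, d ≥ √(4A/π) = 24.76 mm.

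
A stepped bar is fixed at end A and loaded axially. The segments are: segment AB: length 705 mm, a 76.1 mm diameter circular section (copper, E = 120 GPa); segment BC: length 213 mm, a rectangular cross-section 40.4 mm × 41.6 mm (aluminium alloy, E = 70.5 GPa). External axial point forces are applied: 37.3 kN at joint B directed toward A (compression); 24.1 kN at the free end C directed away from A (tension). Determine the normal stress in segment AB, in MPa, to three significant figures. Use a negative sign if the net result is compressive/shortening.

-2.90 MPa

Internal axial forces (sectioning from the free end, tension +): N_BC = 24.1 kN, N_AB = -13.2 kN.
A_AB = 4548 mm².
σ_AB = N_AB/A_AB = -13200/4548 = -2.902 MPa.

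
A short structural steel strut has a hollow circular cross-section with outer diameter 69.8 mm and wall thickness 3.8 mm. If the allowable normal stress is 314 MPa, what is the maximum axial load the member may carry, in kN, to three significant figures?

247 kN

A = 787.9 mm².
P_max = σ_allow · A = 314 · 787.9 = 247400 N = 247.4 kN.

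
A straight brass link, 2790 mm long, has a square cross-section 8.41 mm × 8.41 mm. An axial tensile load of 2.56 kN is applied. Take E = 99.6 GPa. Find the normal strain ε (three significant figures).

3.63e-04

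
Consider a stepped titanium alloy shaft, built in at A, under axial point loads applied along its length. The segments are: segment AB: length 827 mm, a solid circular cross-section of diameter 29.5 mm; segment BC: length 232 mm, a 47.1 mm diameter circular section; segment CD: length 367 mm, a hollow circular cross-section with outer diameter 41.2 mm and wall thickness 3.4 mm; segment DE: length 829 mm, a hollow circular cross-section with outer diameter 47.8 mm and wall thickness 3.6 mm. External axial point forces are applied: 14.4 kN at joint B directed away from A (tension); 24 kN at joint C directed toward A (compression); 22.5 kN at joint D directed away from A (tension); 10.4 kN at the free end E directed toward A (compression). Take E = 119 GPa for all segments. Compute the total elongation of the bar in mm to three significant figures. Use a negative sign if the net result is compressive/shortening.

-0.0404 mm

Internal axial forces (sectioning from the free end, tension +): N_DE = -10.4 kN, N_CD = 12.1 kN, N_BC = -11.9 kN, N_AB = 2.5 kN.
A_AB = 683.5 mm².
A_BC = 1742 mm².
A_CD = 403.8 mm².
A_DE = 499.9 mm².
δ_AB = 2500·827/(683.5·119000) = 0.02542 mm
δ_BC = -11900·232/(1742·119000) = -0.01332 mm
δ_CD = 12100·367/(403.8·119000) = 0.09242 mm
δ_DE = -10400·829/(499.9·119000) = -0.1449 mm
δ = Σδ_i = -0.0404 mm.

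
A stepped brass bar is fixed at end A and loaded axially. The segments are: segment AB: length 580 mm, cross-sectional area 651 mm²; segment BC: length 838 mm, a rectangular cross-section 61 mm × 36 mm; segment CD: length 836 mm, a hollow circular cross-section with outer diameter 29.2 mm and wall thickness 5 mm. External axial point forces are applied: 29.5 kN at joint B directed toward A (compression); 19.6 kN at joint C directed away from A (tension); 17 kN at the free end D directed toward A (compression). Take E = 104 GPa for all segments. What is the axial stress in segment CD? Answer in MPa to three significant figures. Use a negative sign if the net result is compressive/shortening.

-44.7 MPa

Internal axial forces (sectioning from the free end, tension +): N_CD = -17 kN, N_BC = 2.6 kN, N_AB = -26.9 kN.
A_CD = 380.1 mm².
σ_CD = N_CD/A_CD = -17000/380.1 = -44.72 MPa.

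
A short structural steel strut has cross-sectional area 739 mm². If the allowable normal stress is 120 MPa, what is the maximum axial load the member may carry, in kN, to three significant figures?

88.7 kN

P_max = σ_allow · A = 120 · 739 = 88680 N = 88.68 kN.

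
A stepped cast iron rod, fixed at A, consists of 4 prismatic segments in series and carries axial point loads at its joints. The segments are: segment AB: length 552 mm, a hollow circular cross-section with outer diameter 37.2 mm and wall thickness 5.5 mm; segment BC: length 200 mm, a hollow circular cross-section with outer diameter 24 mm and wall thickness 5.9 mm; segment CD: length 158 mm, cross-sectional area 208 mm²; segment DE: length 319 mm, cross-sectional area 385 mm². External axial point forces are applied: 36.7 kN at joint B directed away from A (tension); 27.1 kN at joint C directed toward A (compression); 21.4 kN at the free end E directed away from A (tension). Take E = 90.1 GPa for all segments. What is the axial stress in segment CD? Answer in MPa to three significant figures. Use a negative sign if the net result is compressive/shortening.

Internal axial forces (sectioning from the free end, tension +): N_DE = 21.4 kN, N_CD = 21.4 kN, N_BC = -5.7 kN, N_AB = 31 kN.
σ_CD = N_CD/A_CD = 21400/208 = 102.9 MPa.

103 MPa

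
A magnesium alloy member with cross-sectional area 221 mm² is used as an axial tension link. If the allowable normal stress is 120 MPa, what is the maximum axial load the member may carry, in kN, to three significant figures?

26.5 kN

P_max = σ_allow · A = 120 · 221 = 26520 N = 26.52 kN.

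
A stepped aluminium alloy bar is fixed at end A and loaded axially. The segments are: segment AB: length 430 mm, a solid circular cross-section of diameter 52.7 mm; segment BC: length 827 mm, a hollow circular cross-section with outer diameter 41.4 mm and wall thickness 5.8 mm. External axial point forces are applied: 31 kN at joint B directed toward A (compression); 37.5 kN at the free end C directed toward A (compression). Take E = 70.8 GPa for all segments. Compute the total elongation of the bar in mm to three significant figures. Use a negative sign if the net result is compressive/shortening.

Internal axial forces (sectioning from the free end, tension +): N_BC = -37.5 kN, N_AB = -68.5 kN.
A_AB = 2181 mm².
A_BC = 648.7 mm².
δ_AB = -68500·430/(2181·70800) = -0.1907 mm
δ_BC = -37500·827/(648.7·70800) = -0.6753 mm
δ = Σδ_i = -0.866 mm.

-0.866 mm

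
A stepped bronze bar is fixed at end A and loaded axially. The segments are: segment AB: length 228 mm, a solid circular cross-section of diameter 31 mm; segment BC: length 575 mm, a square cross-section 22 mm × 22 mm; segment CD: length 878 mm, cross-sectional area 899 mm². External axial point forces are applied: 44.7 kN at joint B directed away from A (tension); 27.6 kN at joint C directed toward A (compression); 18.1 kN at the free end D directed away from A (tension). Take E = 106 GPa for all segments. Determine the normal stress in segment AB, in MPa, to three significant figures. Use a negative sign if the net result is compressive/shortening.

46.6 MPa

Internal axial forces (sectioning from the free end, tension +): N_CD = 18.1 kN, N_BC = -9.5 kN, N_AB = 35.2 kN.
A_AB = 754.8 mm².
σ_AB = N_AB/A_AB = 35200/754.8 = 46.64 MPa.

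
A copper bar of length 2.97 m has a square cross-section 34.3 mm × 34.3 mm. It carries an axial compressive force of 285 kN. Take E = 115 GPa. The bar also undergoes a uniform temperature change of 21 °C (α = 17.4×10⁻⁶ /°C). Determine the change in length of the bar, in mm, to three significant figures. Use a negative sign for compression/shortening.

A = 1176 mm².
δ_mech = NL/(AE) = -285000·2970/(1176·115000) = -6.256 mm.
δ_thermal = αLΔT = 17.4e-6·2970·21 = 1.085 mm.
δ = δ_mech + δ_thermal = -5.171 mm.

-5.17 mm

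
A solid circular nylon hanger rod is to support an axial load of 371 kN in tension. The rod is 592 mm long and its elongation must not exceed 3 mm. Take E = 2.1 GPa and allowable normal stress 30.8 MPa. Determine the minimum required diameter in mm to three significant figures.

Required area A ≥ P/σ_allow = 371000/30.8 = 12050 mm².
For a solid circular section, d ≥ √(4A/π) = 123.8 mm.
Elongation limit: A ≥ PL/(Eδ_allow) = 371000·592/(2100·3) = 34860 mm² ⇒ d ≥ 210.7 mm.
The elongation limit governs.

211 mm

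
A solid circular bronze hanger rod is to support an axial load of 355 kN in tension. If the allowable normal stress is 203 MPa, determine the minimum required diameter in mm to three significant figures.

Required area A ≥ P/σ_allow = 355000/203 = 1749 mm².
For a solid circular section, d ≥ √(4A/π) = 47.19 mm.

47.2 mm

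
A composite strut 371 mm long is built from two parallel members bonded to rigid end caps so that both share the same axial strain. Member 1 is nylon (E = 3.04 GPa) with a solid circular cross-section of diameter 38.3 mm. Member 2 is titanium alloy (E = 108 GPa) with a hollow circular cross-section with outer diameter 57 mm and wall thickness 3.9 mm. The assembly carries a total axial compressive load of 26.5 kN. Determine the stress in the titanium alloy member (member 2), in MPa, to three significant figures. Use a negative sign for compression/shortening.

-38.8 MPa

A_1 = 1152 mm².
A_2 = 650.6 mm².
Equal strain + equilibrium ⇒ each member carries load in proportion to AE: A₁E₁ = 3502000 N, A₂E₂ = 70260000 N, ΣAE = 73770000 N.
σ₂ = P·E₂/ΣAE = -26500·108000/73770000 = -38.8 MPa.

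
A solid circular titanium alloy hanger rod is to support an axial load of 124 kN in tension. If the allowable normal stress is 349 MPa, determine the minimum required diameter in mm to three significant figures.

21.3 mm

Required area A ≥ P/σ_allow = 124000/349 = 355.3 mm².
For a solid circular section, d ≥ √(4A/π) = 21.27 mm.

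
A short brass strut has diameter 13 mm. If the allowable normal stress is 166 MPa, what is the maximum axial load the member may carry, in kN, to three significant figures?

22.0 kN

A = 132.7 mm².
P_max = σ_allow · A = 166 · 132.7 = 22030 N = 22.03 kN.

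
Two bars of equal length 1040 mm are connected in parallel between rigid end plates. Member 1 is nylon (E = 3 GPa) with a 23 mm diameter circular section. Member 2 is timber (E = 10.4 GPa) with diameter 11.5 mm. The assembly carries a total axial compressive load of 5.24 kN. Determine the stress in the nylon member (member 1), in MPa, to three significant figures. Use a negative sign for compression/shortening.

A_1 = 415.5 mm².
A_2 = 103.9 mm².
Equal strain + equilibrium ⇒ each member carries load in proportion to AE: A₁E₁ = 1246000 N, A₂E₂ = 1080000 N, ΣAE = 2327000 N.
σ₁ = P·E₁/ΣAE = -5240·3000/2327000 = -6.756 MPa.

-6.76 MPa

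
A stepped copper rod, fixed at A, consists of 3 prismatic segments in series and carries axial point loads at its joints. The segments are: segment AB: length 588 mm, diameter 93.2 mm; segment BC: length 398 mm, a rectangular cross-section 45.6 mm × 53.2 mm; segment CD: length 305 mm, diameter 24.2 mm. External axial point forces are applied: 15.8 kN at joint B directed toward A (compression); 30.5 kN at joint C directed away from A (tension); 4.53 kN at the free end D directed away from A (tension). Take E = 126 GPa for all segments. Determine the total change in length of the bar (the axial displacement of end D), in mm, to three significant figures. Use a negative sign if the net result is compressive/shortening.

Internal axial forces (sectioning from the free end, tension +): N_CD = 4.53 kN, N_BC = 35.03 kN, N_AB = 19.23 kN.
A_AB = 6822 mm².
A_BC = 2426 mm².
A_CD = 460 mm².
δ_AB = 19230·588/(6822·126000) = 0.01315 mm
δ_BC = 35030·398/(2426·126000) = 0.04561 mm
δ_CD = 4530·305/(460·126000) = 0.02384 mm
δ = Σδ_i = 0.08261 mm.

0.0826 mm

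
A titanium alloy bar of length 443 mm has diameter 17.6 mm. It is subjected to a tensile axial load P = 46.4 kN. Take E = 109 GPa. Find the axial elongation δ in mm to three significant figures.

0.775 mm

A = 243.3 mm².
δ_mech = NL/(AE) = 46400·443/(243.3·109000) = 0.7751 mm.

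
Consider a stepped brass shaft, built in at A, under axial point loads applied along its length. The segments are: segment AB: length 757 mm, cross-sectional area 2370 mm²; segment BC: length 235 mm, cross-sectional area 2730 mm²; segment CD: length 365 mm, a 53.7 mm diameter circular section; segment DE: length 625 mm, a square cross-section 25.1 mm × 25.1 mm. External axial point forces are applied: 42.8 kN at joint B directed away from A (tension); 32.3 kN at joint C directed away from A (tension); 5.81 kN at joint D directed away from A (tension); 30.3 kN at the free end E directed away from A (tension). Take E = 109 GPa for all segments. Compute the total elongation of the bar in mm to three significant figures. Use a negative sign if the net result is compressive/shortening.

0.709 mm

Internal axial forces (sectioning from the free end, tension +): N_DE = 30.3 kN, N_CD = 36.11 kN, N_BC = 68.41 kN, N_AB = 111.2 kN.
A_CD = 2265 mm².
A_DE = 630 mm².
δ_AB = 111200·757/(2370·109000) = 0.3259 mm
δ_BC = 68410·235/(2730·109000) = 0.05403 mm
δ_CD = 36110·365/(2265·109000) = 0.05339 mm
δ_DE = 30300·625/(630·109000) = 0.2758 mm
δ = Σδ_i = 0.7091 mm.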